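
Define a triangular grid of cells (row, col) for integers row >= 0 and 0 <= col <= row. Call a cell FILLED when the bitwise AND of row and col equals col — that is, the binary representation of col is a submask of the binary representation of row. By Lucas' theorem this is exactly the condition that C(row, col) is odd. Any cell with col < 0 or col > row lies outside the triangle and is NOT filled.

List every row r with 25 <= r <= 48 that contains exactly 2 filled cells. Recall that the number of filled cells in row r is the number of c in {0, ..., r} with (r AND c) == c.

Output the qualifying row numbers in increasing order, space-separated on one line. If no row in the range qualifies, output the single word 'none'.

Row r has 2^popcount(r) filled cells, so we need popcount(r) = log2(2) = 1.
Scan r = 25..48 and keep those with exactly 1 one-bits:
r=25=11001 popcount=3 -> skip
r=26=11010 popcount=3 -> skip
r=27=11011 popcount=4 -> skip
r=28=11100 popcount=3 -> skip
r=29=11101 popcount=4 -> skip
r=30=11110 popcount=4 -> skip
r=31=11111 popcount=5 -> skip
r=32=100000 popcount=1 -> KEEP
r=33=100001 popcount=2 -> skip
r=34=100010 popcount=2 -> skip
r=35=100011 popcount=3 -> skip
r=36=100100 popcount=2 -> skip
r=37=100101 popcount=3 -> skip
r=38=100110 popcount=3 -> skip
r=39=100111 popcount=4 -> skip
r=40=101000 popcount=2 -> skip
r=41=101001 popcount=3 -> skip
r=42=101010 popcount=3 -> skip
r=43=101011 popcount=4 -> skip
r=44=101100 popcount=3 -> skip
r=45=101101 popcount=4 -> skip
r=46=101110 popcount=4 -> skip
r=47=101111 popcount=5 -> skip
r=48=110000 popcount=2 -> skip
Kept rows: 32

Answer: 32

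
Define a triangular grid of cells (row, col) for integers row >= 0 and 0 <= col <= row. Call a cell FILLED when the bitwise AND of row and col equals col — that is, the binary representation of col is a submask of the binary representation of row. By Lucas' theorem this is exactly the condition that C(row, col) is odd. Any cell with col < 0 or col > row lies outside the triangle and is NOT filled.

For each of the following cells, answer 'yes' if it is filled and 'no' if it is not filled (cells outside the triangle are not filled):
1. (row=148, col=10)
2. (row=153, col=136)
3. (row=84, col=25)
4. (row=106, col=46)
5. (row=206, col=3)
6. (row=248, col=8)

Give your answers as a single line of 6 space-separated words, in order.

(148,10): row=0b10010100, col=0b1010, row AND col = 0b0 = 0; 0 != 10 -> empty
(153,136): row=0b10011001, col=0b10001000, row AND col = 0b10001000 = 136; 136 == 136 -> filled
(84,25): row=0b1010100, col=0b11001, row AND col = 0b10000 = 16; 16 != 25 -> empty
(106,46): row=0b1101010, col=0b101110, row AND col = 0b101010 = 42; 42 != 46 -> empty
(206,3): row=0b11001110, col=0b11, row AND col = 0b10 = 2; 2 != 3 -> empty
(248,8): row=0b11111000, col=0b1000, row AND col = 0b1000 = 8; 8 == 8 -> filled

Answer: no yes no no no yes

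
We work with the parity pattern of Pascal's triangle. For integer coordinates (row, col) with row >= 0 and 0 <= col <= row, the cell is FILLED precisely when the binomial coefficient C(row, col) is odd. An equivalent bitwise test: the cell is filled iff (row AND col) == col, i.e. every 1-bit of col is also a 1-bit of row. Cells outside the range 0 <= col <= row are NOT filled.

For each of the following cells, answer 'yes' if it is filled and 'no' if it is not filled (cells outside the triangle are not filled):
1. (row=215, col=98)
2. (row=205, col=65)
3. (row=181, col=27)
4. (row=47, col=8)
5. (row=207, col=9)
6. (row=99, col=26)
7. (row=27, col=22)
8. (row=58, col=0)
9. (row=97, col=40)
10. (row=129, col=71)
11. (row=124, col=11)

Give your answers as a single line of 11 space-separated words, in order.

Answer: no yes no yes yes no no yes no no no

Derivation:
(215,98): row=0b11010111, col=0b1100010, row AND col = 0b1000010 = 66; 66 != 98 -> empty
(205,65): row=0b11001101, col=0b1000001, row AND col = 0b1000001 = 65; 65 == 65 -> filled
(181,27): row=0b10110101, col=0b11011, row AND col = 0b10001 = 17; 17 != 27 -> empty
(47,8): row=0b101111, col=0b1000, row AND col = 0b1000 = 8; 8 == 8 -> filled
(207,9): row=0b11001111, col=0b1001, row AND col = 0b1001 = 9; 9 == 9 -> filled
(99,26): row=0b1100011, col=0b11010, row AND col = 0b10 = 2; 2 != 26 -> empty
(27,22): row=0b11011, col=0b10110, row AND col = 0b10010 = 18; 18 != 22 -> empty
(58,0): row=0b111010, col=0b0, row AND col = 0b0 = 0; 0 == 0 -> filled
(97,40): row=0b1100001, col=0b101000, row AND col = 0b100000 = 32; 32 != 40 -> empty
(129,71): row=0b10000001, col=0b1000111, row AND col = 0b1 = 1; 1 != 71 -> empty
(124,11): row=0b1111100, col=0b1011, row AND col = 0b1000 = 8; 8 != 11 -> empty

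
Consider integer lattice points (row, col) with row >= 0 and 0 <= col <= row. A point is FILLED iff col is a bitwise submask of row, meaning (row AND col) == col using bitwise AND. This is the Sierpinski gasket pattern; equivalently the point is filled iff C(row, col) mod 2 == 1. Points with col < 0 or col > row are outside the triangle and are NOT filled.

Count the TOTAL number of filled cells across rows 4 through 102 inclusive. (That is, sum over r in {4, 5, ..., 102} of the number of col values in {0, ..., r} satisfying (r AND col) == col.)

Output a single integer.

Answer: 1282

Derivation:
r4=100 pc1: +2 =2
r5=101 pc2: +4 =6
r6=110 pc2: +4 =10
r7=111 pc3: +8 =18
r8=1000 pc1: +2 =20
r9=1001 pc2: +4 =24
r10=1010 pc2: +4 =28
r11=1011 pc3: +8 =36
r12=1100 pc2: +4 =40
r13=1101 pc3: +8 =48
r14=1110 pc3: +8 =56
r15=1111 pc4: +16 =72
r16=10000 pc1: +2 =74
r17=10001 pc2: +4 =78
r18=10010 pc2: +4 =82
r19=10011 pc3: +8 =90
r20=10100 pc2: +4 =94
r21=10101 pc3: +8 =102
r22=10110 pc3: +8 =110
r23=10111 pc4: +16 =126
r24=11000 pc2: +4 =130
r25=11001 pc3: +8 =138
r26=11010 pc3: +8 =146
r27=11011 pc4: +16 =162
r28=11100 pc3: +8 =170
r29=11101 pc4: +16 =186
r30=11110 pc4: +16 =202
r31=11111 pc5: +32 =234
r32=100000 pc1: +2 =236
r33=100001 pc2: +4 =240
r34=100010 pc2: +4 =244
r35=100011 pc3: +8 =252
r36=100100 pc2: +4 =256
r37=100101 pc3: +8 =264
r38=100110 pc3: +8 =272
r39=100111 pc4: +16 =288
r40=101000 pc2: +4 =292
r41=101001 pc3: +8 =300
r42=101010 pc3: +8 =308
r43=101011 pc4: +16 =324
r44=101100 pc3: +8 =332
r45=101101 pc4: +16 =348
r46=101110 pc4: +16 =364
r47=101111 pc5: +32 =396
r48=110000 pc2: +4 =400
r49=110001 pc3: +8 =408
r50=110010 pc3: +8 =416
r51=110011 pc4: +16 =432
r52=110100 pc3: +8 =440
r53=110101 pc4: +16 =456
r54=110110 pc4: +16 =472
r55=110111 pc5: +32 =504
r56=111000 pc3: +8 =512
r57=111001 pc4: +16 =528
r58=111010 pc4: +16 =544
r59=111011 pc5: +32 =576
r60=111100 pc4: +16 =592
r61=111101 pc5: +32 =624
r62=111110 pc5: +32 =656
r63=111111 pc6: +64 =720
r64=1000000 pc1: +2 =722
r65=1000001 pc2: +4 =726
r66=1000010 pc2: +4 =730
r67=1000011 pc3: +8 =738
r68=1000100 pc2: +4 =742
r69=1000101 pc3: +8 =750
r70=1000110 pc3: +8 =758
r71=1000111 pc4: +16 =774
r72=1001000 pc2: +4 =778
r73=1001001 pc3: +8 =786
r74=1001010 pc3: +8 =794
r75=1001011 pc4: +16 =810
r76=1001100 pc3: +8 =818
r77=1001101 pc4: +16 =834
r78=1001110 pc4: +16 =850
r79=1001111 pc5: +32 =882
r80=1010000 pc2: +4 =886
r81=1010001 pc3: +8 =894
r82=1010010 pc3: +8 =902
r83=1010011 pc4: +16 =918
r84=1010100 pc3: +8 =926
r85=1010101 pc4: +16 =942
r86=1010110 pc4: +16 =958
r87=1010111 pc5: +32 =990
r88=1011000 pc3: +8 =998
r89=1011001 pc4: +16 =1014
r90=1011010 pc4: +16 =1030
r91=1011011 pc5: +32 =1062
r92=1011100 pc4: +16 =1078
r93=1011101 pc5: +32 =1110
r94=1011110 pc5: +32 =1142
r95=1011111 pc6: +64 =1206
r96=1100000 pc2: +4 =1210
r97=1100001 pc3: +8 =1218
r98=1100010 pc3: +8 =1226
r99=1100011 pc4: +16 =1242
r100=1100100 pc3: +8 =1250
r101=1100101 pc4: +16 =1266
r102=1100110 pc4: +16 =1282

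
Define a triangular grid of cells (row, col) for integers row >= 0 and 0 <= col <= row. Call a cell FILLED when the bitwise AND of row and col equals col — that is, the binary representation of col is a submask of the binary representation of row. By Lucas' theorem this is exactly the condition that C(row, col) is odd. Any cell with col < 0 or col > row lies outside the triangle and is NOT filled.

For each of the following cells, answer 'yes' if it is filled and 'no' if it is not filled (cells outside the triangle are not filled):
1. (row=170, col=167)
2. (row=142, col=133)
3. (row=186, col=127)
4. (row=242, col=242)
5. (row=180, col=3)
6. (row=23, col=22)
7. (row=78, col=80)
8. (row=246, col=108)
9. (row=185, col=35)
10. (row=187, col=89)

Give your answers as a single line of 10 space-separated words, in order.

(170,167): row=0b10101010, col=0b10100111, row AND col = 0b10100010 = 162; 162 != 167 -> empty
(142,133): row=0b10001110, col=0b10000101, row AND col = 0b10000100 = 132; 132 != 133 -> empty
(186,127): row=0b10111010, col=0b1111111, row AND col = 0b111010 = 58; 58 != 127 -> empty
(242,242): row=0b11110010, col=0b11110010, row AND col = 0b11110010 = 242; 242 == 242 -> filled
(180,3): row=0b10110100, col=0b11, row AND col = 0b0 = 0; 0 != 3 -> empty
(23,22): row=0b10111, col=0b10110, row AND col = 0b10110 = 22; 22 == 22 -> filled
(78,80): col outside [0, 78] -> not filled
(246,108): row=0b11110110, col=0b1101100, row AND col = 0b1100100 = 100; 100 != 108 -> empty
(185,35): row=0b10111001, col=0b100011, row AND col = 0b100001 = 33; 33 != 35 -> empty
(187,89): row=0b10111011, col=0b1011001, row AND col = 0b11001 = 25; 25 != 89 -> empty

Answer: no no no yes no yes no no no no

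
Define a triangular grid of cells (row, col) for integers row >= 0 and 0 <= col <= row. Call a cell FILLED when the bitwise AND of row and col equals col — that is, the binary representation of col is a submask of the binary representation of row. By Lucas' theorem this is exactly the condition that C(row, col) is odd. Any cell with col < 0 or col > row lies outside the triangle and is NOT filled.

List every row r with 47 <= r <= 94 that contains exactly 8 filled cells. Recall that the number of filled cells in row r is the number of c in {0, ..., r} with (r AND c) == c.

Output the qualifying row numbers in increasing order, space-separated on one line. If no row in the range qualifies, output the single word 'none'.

Answer: 49 50 52 56 67 69 70 73 74 76 81 82 84 88

Derivation:
Row r has 2^popcount(r) filled cells, so we need popcount(r) = log2(8) = 3.
Scan r = 47..94 and keep those with exactly 3 one-bits:
r=47=101111 popcount=5 -> skip
r=48=110000 popcount=2 -> skip
r=49=110001 popcount=3 -> KEEP
r=50=110010 popcount=3 -> KEEP
r=51=110011 popcount=4 -> skip
r=52=110100 popcount=3 -> KEEP
r=53=110101 popcount=4 -> skip
r=54=110110 popcount=4 -> skip
r=55=110111 popcount=5 -> skip
r=56=111000 popcount=3 -> KEEP
r=57=111001 popcount=4 -> skip
r=58=111010 popcount=4 -> skip
r=59=111011 popcount=5 -> skip
r=60=111100 popcount=4 -> skip
r=61=111101 popcount=5 -> skip
r=62=111110 popcount=5 -> skip
r=63=111111 popcount=6 -> skip
r=64=1000000 popcount=1 -> skip
r=65=1000001 popcount=2 -> skip
r=66=1000010 popcount=2 -> skip
r=67=1000011 popcount=3 -> KEEP
r=68=1000100 popcount=2 -> skip
r=69=1000101 popcount=3 -> KEEP
r=70=1000110 popcount=3 -> KEEP
r=71=1000111 popcount=4 -> skip
r=72=1001000 popcount=2 -> skip
r=73=1001001 popcount=3 -> KEEP
r=74=1001010 popcount=3 -> KEEP
r=75=1001011 popcount=4 -> skip
r=76=1001100 popcount=3 -> KEEP
r=77=1001101 popcount=4 -> skip
r=78=1001110 popcount=4 -> skip
r=79=1001111 popcount=5 -> skip
r=80=1010000 popcount=2 -> skip
r=81=1010001 popcount=3 -> KEEP
r=82=1010010 popcount=3 -> KEEP
r=83=1010011 popcount=4 -> skip
r=84=1010100 popcount=3 -> KEEP
r=85=1010101 popcount=4 -> skip
r=86=1010110 popcount=4 -> skip
r=87=1010111 popcount=5 -> skip
r=88=1011000 popcount=3 -> KEEP
r=89=1011001 popcount=4 -> skip
r=90=1011010 popcount=4 -> skip
r=91=1011011 popcount=5 -> skip
r=92=1011100 popcount=4 -> skip
r=93=1011101 popcount=5 -> skip
r=94=1011110 popcount=5 -> skip
Kept rows: 49 50 52 56 67 69 70 73 74 76 81 82 84 88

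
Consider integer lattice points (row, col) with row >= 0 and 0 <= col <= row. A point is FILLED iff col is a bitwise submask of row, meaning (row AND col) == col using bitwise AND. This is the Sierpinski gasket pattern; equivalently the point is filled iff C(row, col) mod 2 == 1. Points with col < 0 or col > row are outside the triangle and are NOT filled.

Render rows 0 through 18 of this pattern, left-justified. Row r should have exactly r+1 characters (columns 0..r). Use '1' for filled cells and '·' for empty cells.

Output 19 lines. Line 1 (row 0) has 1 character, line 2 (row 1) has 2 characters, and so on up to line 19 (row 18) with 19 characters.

Answer: 1
11
1·1
1111
1···1
11··11
1·1·1·1
11111111
1·······1
11······11
1·1·····1·1
1111····1111
1···1···1···1
11··11··11··11
1·1·1·1·1·1·1·1
1111111111111111
1···············1
11··············11
1·1·············1·1

Derivation:
r0=0: 1
r1=1: 11
r2=10: 1·1
r3=11: 1111
r4=100: 1···1
r5=101: 11··11
r6=110: 1·1·1·1
r7=111: 11111111
r8=1000: 1·······1
r9=1001: 11······11
r10=1010: 1·1·····1·1
r11=1011: 1111····1111
r12=1100: 1···1···1···1
r13=1101: 11··11··11··11
r14=1110: 1·1·1·1·1·1·1·1
r15=1111: 1111111111111111
r16=10000: 1···············1
r17=10001: 11··············11
r18=10010: 1·1·············1·1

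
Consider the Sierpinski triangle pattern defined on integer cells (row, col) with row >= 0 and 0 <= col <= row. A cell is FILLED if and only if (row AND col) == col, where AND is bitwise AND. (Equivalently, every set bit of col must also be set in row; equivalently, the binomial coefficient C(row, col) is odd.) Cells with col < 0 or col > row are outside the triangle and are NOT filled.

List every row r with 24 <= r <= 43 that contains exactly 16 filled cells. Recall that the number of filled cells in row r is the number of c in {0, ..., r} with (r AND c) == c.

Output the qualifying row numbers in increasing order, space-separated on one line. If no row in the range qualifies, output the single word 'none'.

Row r has 2^popcount(r) filled cells, so we need popcount(r) = log2(16) = 4.
Scan r = 24..43 and keep those with exactly 4 one-bits:
r=24=11000 popcount=2 -> skip
r=25=11001 popcount=3 -> skip
r=26=11010 popcount=3 -> skip
r=27=11011 popcount=4 -> KEEP
r=28=11100 popcount=3 -> skip
r=29=11101 popcount=4 -> KEEP
r=30=11110 popcount=4 -> KEEP
r=31=11111 popcount=5 -> skip
r=32=100000 popcount=1 -> skip
r=33=100001 popcount=2 -> skip
r=34=100010 popcount=2 -> skip
r=35=100011 popcount=3 -> skip
r=36=100100 popcount=2 -> skip
r=37=100101 popcount=3 -> skip
r=38=100110 popcount=3 -> skip
r=39=100111 popcount=4 -> KEEP
r=40=101000 popcount=2 -> skip
r=41=101001 popcount=3 -> skip
r=42=101010 popcount=3 -> skip
r=43=101011 popcount=4 -> KEEP
Kept rows: 27 29 30 39 43

Answer: 27 29 30 39 43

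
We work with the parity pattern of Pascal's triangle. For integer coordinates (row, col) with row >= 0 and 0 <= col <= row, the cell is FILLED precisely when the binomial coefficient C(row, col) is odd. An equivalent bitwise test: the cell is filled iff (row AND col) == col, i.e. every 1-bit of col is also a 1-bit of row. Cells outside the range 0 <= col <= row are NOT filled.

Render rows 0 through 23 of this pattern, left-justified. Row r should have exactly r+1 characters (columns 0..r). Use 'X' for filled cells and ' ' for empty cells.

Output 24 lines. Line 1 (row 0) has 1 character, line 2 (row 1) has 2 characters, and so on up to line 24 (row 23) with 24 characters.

r0=0: X
r1=1: XX
r2=10: X X
r3=11: XXXX
r4=100: X   X
r5=101: XX  XX
r6=110: X X X X
r7=111: XXXXXXXX
r8=1000: X       X
r9=1001: XX      XX
r10=1010: X X     X X
r11=1011: XXXX    XXXX
r12=1100: X   X   X   X
r13=1101: XX  XX  XX  XX
r14=1110: X X X X X X X X
r15=1111: XXXXXXXXXXXXXXXX
r16=10000: X               X
r17=10001: XX              XX
r18=10010: X X             X X
r19=10011: XXXX            XXXX
r20=10100: X   X           X   X
r21=10101: XX  XX          XX  XX
r22=10110: X X X X         X X X X
r23=10111: XXXXXXXX        XXXXXXXX

Answer: X
XX
X X
XXXX
X   X
XX  XX
X X X X
XXXXXXXX
X       X
XX      XX
X X     X X
XXXX    XXXX
X   X   X   X
XX  XX  XX  XX
X X X X X X X X
XXXXXXXXXXXXXXXX
X               X
XX              XX
X X             X X
XXXX            XXXX
X   X           X   X
XX  XX          XX  XX
X X X X         X X X X
XXXXXXXX        XXXXXXXX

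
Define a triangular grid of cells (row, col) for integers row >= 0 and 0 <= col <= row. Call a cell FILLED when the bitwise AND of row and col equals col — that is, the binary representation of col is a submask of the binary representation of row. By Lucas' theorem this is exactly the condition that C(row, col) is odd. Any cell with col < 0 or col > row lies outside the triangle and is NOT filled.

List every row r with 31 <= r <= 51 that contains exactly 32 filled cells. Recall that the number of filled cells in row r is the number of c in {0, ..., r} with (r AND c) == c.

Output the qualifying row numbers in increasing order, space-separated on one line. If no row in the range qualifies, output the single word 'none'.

Row r has 2^popcount(r) filled cells, so we need popcount(r) = log2(32) = 5.
Scan r = 31..51 and keep those with exactly 5 one-bits:
r=31=11111 popcount=5 -> KEEP
r=32=100000 popcount=1 -> skip
r=33=100001 popcount=2 -> skip
r=34=100010 popcount=2 -> skip
r=35=100011 popcount=3 -> skip
r=36=100100 popcount=2 -> skip
r=37=100101 popcount=3 -> skip
r=38=100110 popcount=3 -> skip
r=39=100111 popcount=4 -> skip
r=40=101000 popcount=2 -> skip
r=41=101001 popcount=3 -> skip
r=42=101010 popcount=3 -> skip
r=43=101011 popcount=4 -> skip
r=44=101100 popcount=3 -> skip
r=45=101101 popcount=4 -> skip
r=46=101110 popcount=4 -> skip
r=47=101111 popcount=5 -> KEEP
r=48=110000 popcount=2 -> skip
r=49=110001 popcount=3 -> skip
r=50=110010 popcount=3 -> skip
r=51=110011 popcount=4 -> skip
Kept rows: 31 47

Answer: 31 47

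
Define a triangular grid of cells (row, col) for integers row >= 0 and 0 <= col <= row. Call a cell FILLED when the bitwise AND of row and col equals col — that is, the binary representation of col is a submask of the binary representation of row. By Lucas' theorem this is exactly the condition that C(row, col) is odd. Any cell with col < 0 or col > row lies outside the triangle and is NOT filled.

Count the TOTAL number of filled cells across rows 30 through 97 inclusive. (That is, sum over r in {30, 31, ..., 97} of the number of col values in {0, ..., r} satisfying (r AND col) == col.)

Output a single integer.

Answer: 1032

Derivation:
r30=11110 pc4: +16 =16
r31=11111 pc5: +32 =48
r32=100000 pc1: +2 =50
r33=100001 pc2: +4 =54
r34=100010 pc2: +4 =58
r35=100011 pc3: +8 =66
r36=100100 pc2: +4 =70
r37=100101 pc3: +8 =78
r38=100110 pc3: +8 =86
r39=100111 pc4: +16 =102
r40=101000 pc2: +4 =106
r41=101001 pc3: +8 =114
r42=101010 pc3: +8 =122
r43=101011 pc4: +16 =138
r44=101100 pc3: +8 =146
r45=101101 pc4: +16 =162
r46=101110 pc4: +16 =178
r47=101111 pc5: +32 =210
r48=110000 pc2: +4 =214
r49=110001 pc3: +8 =222
r50=110010 pc3: +8 =230
r51=110011 pc4: +16 =246
r52=110100 pc3: +8 =254
r53=110101 pc4: +16 =270
r54=110110 pc4: +16 =286
r55=110111 pc5: +32 =318
r56=111000 pc3: +8 =326
r57=111001 pc4: +16 =342
r58=111010 pc4: +16 =358
r59=111011 pc5: +32 =390
r60=111100 pc4: +16 =406
r61=111101 pc5: +32 =438
r62=111110 pc5: +32 =470
r63=111111 pc6: +64 =534
r64=1000000 pc1: +2 =536
r65=1000001 pc2: +4 =540
r66=1000010 pc2: +4 =544
r67=1000011 pc3: +8 =552
r68=1000100 pc2: +4 =556
r69=1000101 pc3: +8 =564
r70=1000110 pc3: +8 =572
r71=1000111 pc4: +16 =588
r72=1001000 pc2: +4 =592
r73=1001001 pc3: +8 =600
r74=1001010 pc3: +8 =608
r75=1001011 pc4: +16 =624
r76=1001100 pc3: +8 =632
r77=1001101 pc4: +16 =648
r78=1001110 pc4: +16 =664
r79=1001111 pc5: +32 =696
r80=1010000 pc2: +4 =700
r81=1010001 pc3: +8 =708
r82=1010010 pc3: +8 =716
r83=1010011 pc4: +16 =732
r84=1010100 pc3: +8 =740
r85=1010101 pc4: +16 =756
r86=1010110 pc4: +16 =772
r87=1010111 pc5: +32 =804
r88=1011000 pc3: +8 =812
r89=1011001 pc4: +16 =828
r90=1011010 pc4: +16 =844
r91=1011011 pc5: +32 =876
r92=1011100 pc4: +16 =892
r93=1011101 pc5: +32 =924
r94=1011110 pc5: +32 =956
r95=1011111 pc6: +64 =1020
r96=1100000 pc2: +4 =1024
r97=1100001 pc3: +8 =1032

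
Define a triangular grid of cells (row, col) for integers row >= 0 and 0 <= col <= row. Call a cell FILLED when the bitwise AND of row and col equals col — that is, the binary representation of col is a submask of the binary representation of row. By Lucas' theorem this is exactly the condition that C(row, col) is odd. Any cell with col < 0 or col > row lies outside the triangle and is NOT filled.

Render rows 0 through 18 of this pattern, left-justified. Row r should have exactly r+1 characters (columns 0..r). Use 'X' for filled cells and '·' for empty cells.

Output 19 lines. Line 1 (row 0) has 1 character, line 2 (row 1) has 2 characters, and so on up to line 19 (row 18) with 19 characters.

Answer: X
XX
X·X
XXXX
X···X
XX··XX
X·X·X·X
XXXXXXXX
X·······X
XX······XX
X·X·····X·X
XXXX····XXXX
X···X···X···X
XX··XX··XX··XX
X·X·X·X·X·X·X·X
XXXXXXXXXXXXXXXX
X···············X
XX··············XX
X·X·············X·X

Derivation:
r0=0: X
r1=1: XX
r2=10: X·X
r3=11: XXXX
r4=100: X···X
r5=101: XX··XX
r6=110: X·X·X·X
r7=111: XXXXXXXX
r8=1000: X·······X
r9=1001: XX······XX
r10=1010: X·X·····X·X
r11=1011: XXXX····XXXX
r12=1100: X···X···X···X
r13=1101: XX··XX··XX··XX
r14=1110: X·X·X·X·X·X·X·X
r15=1111: XXXXXXXXXXXXXXXX
r16=10000: X···············X
r17=10001: XX··············XX
r18=10010: X·X·············X·X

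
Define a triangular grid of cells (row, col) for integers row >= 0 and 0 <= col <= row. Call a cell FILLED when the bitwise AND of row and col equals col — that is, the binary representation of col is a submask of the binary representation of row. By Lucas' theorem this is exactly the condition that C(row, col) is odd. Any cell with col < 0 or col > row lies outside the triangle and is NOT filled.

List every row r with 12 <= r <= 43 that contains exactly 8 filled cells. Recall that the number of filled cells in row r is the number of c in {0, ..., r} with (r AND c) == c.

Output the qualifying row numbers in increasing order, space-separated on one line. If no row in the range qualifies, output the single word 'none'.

Row r has 2^popcount(r) filled cells, so we need popcount(r) = log2(8) = 3.
Scan r = 12..43 and keep those with exactly 3 one-bits:
r=12=1100 popcount=2 -> skip
r=13=1101 popcount=3 -> KEEP
r=14=1110 popcount=3 -> KEEP
r=15=1111 popcount=4 -> skip
r=16=10000 popcount=1 -> skip
r=17=10001 popcount=2 -> skip
r=18=10010 popcount=2 -> skip
r=19=10011 popcount=3 -> KEEP
r=20=10100 popcount=2 -> skip
r=21=10101 popcount=3 -> KEEP
r=22=10110 popcount=3 -> KEEP
r=23=10111 popcount=4 -> skip
r=24=11000 popcount=2 -> skip
r=25=11001 popcount=3 -> KEEP
r=26=11010 popcount=3 -> KEEP
r=27=11011 popcount=4 -> skip
r=28=11100 popcount=3 -> KEEP
r=29=11101 popcount=4 -> skip
r=30=11110 popcount=4 -> skip
r=31=11111 popcount=5 -> skip
r=32=100000 popcount=1 -> skip
r=33=100001 popcount=2 -> skip
r=34=100010 popcount=2 -> skip
r=35=100011 popcount=3 -> KEEP
r=36=100100 popcount=2 -> skip
r=37=100101 popcount=3 -> KEEP
r=38=100110 popcount=3 -> KEEP
r=39=100111 popcount=4 -> skip
r=40=101000 popcount=2 -> skip
r=41=101001 popcount=3 -> KEEP
r=42=101010 popcount=3 -> KEEP
r=43=101011 popcount=4 -> skip
Kept rows: 13 14 19 21 22 25 26 28 35 37 38 41 42

Answer: 13 14 19 21 22 25 26 28 35 37 38 41 42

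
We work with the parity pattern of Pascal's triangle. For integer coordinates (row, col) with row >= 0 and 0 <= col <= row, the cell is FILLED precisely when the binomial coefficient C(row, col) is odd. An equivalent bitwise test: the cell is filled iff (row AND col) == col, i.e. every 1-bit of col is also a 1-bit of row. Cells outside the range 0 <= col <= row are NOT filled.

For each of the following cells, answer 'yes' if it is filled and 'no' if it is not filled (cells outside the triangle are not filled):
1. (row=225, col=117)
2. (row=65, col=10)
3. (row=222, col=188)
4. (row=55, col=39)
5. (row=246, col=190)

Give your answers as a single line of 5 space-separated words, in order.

Answer: no no no yes no

Derivation:
(225,117): row=0b11100001, col=0b1110101, row AND col = 0b1100001 = 97; 97 != 117 -> empty
(65,10): row=0b1000001, col=0b1010, row AND col = 0b0 = 0; 0 != 10 -> empty
(222,188): row=0b11011110, col=0b10111100, row AND col = 0b10011100 = 156; 156 != 188 -> empty
(55,39): row=0b110111, col=0b100111, row AND col = 0b100111 = 39; 39 == 39 -> filled
(246,190): row=0b11110110, col=0b10111110, row AND col = 0b10110110 = 182; 182 != 190 -> empty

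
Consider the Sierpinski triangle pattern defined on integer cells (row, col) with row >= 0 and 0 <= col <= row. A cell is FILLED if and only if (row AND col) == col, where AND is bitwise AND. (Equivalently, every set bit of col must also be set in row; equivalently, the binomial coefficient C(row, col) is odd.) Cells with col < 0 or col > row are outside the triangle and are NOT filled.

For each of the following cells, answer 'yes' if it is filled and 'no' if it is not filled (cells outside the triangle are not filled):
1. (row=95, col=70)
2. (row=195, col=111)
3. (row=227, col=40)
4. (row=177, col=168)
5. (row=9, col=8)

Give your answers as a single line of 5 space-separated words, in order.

(95,70): row=0b1011111, col=0b1000110, row AND col = 0b1000110 = 70; 70 == 70 -> filled
(195,111): row=0b11000011, col=0b1101111, row AND col = 0b1000011 = 67; 67 != 111 -> empty
(227,40): row=0b11100011, col=0b101000, row AND col = 0b100000 = 32; 32 != 40 -> empty
(177,168): row=0b10110001, col=0b10101000, row AND col = 0b10100000 = 160; 160 != 168 -> empty
(9,8): row=0b1001, col=0b1000, row AND col = 0b1000 = 8; 8 == 8 -> filled

Answer: yes no no no yes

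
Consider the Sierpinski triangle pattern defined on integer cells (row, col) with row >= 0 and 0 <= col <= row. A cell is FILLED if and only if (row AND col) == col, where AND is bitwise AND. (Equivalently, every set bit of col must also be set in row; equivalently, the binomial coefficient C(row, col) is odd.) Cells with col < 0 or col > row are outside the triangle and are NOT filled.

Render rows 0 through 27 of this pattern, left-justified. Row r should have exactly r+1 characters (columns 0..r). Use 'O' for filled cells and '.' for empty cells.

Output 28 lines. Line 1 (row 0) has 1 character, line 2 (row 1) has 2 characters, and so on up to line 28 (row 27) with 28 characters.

r0=0: O
r1=1: OO
r2=10: O.O
r3=11: OOOO
r4=100: O...O
r5=101: OO..OO
r6=110: O.O.O.O
r7=111: OOOOOOOO
r8=1000: O.......O
r9=1001: OO......OO
r10=1010: O.O.....O.O
r11=1011: OOOO....OOOO
r12=1100: O...O...O...O
r13=1101: OO..OO..OO..OO
r14=1110: O.O.O.O.O.O.O.O
r15=1111: OOOOOOOOOOOOOOOO
r16=10000: O...............O
r17=10001: OO..............OO
r18=10010: O.O.............O.O
r19=10011: OOOO............OOOO
r20=10100: O...O...........O...O
r21=10101: OO..OO..........OO..OO
r22=10110: O.O.O.O.........O.O.O.O
r23=10111: OOOOOOOO........OOOOOOOO
r24=11000: O.......O.......O.......O
r25=11001: OO......OO......OO......OO
r26=11010: O.O.....O.O.....O.O.....O.O
r27=11011: OOOO....OOOO....OOOO....OOOO

Answer: O
OO
O.O
OOOO
O...O
OO..OO
O.O.O.O
OOOOOOOO
O.......O
OO......OO
O.O.....O.O
OOOO....OOOO
O...O...O...O
OO..OO..OO..OO
O.O.O.O.O.O.O.O
OOOOOOOOOOOOOOOO
O...............O
OO..............OO
O.O.............O.O
OOOO............OOOO
O...O...........O...O
OO..OO..........OO..OO
O.O.O.O.........O.O.O.O
OOOOOOOO........OOOOOOOO
O.......O.......O.......O
OO......OO......OO......OO
O.O.....O.O.....O.O.....O.O
OOOO....OOOO....OOOO....OOOO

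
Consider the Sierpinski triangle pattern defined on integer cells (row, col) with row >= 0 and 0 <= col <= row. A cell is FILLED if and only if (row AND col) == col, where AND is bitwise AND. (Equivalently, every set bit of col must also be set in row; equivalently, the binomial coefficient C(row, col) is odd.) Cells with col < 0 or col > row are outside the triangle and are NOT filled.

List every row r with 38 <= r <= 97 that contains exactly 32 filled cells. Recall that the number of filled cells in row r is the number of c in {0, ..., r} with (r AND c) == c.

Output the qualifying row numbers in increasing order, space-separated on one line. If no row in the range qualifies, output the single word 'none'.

Answer: 47 55 59 61 62 79 87 91 93 94

Derivation:
Row r has 2^popcount(r) filled cells, so we need popcount(r) = log2(32) = 5.
Scan r = 38..97 and keep those with exactly 5 one-bits:
r=38=100110 popcount=3 -> skip
r=39=100111 popcount=4 -> skip
r=40=101000 popcount=2 -> skip
r=41=101001 popcount=3 -> skip
r=42=101010 popcount=3 -> skip
r=43=101011 popcount=4 -> skip
r=44=101100 popcount=3 -> skip
r=45=101101 popcount=4 -> skip
r=46=101110 popcount=4 -> skip
r=47=101111 popcount=5 -> KEEP
r=48=110000 popcount=2 -> skip
r=49=110001 popcount=3 -> skip
r=50=110010 popcount=3 -> skip
r=51=110011 popcount=4 -> skip
r=52=110100 popcount=3 -> skip
r=53=110101 popcount=4 -> skip
r=54=110110 popcount=4 -> skip
r=55=110111 popcount=5 -> KEEP
r=56=111000 popcount=3 -> skip
r=57=111001 popcount=4 -> skip
r=58=111010 popcount=4 -> skip
r=59=111011 popcount=5 -> KEEP
r=60=111100 popcount=4 -> skip
r=61=111101 popcount=5 -> KEEP
r=62=111110 popcount=5 -> KEEP
r=63=111111 popcount=6 -> skip
r=64=1000000 popcount=1 -> skip
r=65=1000001 popcount=2 -> skip
r=66=1000010 popcount=2 -> skip
r=67=1000011 popcount=3 -> skip
r=68=1000100 popcount=2 -> skip
r=69=1000101 popcount=3 -> skip
r=70=1000110 popcount=3 -> skip
r=71=1000111 popcount=4 -> skip
r=72=1001000 popcount=2 -> skip
r=73=1001001 popcount=3 -> skip
r=74=1001010 popcount=3 -> skip
r=75=1001011 popcount=4 -> skip
r=76=1001100 popcount=3 -> skip
r=77=1001101 popcount=4 -> skip
r=78=1001110 popcount=4 -> skip
r=79=1001111 popcount=5 -> KEEP
r=80=1010000 popcount=2 -> skip
r=81=1010001 popcount=3 -> skip
r=82=1010010 popcount=3 -> skip
r=83=1010011 popcount=4 -> skip
r=84=1010100 popcount=3 -> skip
r=85=1010101 popcount=4 -> skip
r=86=1010110 popcount=4 -> skip
r=87=1010111 popcount=5 -> KEEP
r=88=1011000 popcount=3 -> skip
r=89=1011001 popcount=4 -> skip
r=90=1011010 popcount=4 -> skip
r=91=1011011 popcount=5 -> KEEP
r=92=1011100 popcount=4 -> skip
r=93=1011101 popcount=5 -> KEEP
r=94=1011110 popcount=5 -> KEEP
r=95=1011111 popcount=6 -> skip
r=96=1100000 popcount=2 -> skip
r=97=1100001 popcount=3 -> skip
Kept rows: 47 55 59 61 62 79 87 91 93 94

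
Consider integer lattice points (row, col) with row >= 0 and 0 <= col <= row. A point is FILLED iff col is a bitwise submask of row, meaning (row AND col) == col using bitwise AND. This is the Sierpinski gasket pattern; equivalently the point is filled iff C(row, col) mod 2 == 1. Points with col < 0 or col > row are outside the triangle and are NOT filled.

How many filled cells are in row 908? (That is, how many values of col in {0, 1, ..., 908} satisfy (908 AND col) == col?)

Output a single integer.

Answer: 32

Derivation:
908 in binary = 1110001100
popcount(908) = number of 1-bits in 1110001100 = 5
A col c satisfies (908 AND c) == c iff every set bit of c is also set in 908; each of the 5 set bits of 908 can independently be on or off in c.
count = 2^5 = 32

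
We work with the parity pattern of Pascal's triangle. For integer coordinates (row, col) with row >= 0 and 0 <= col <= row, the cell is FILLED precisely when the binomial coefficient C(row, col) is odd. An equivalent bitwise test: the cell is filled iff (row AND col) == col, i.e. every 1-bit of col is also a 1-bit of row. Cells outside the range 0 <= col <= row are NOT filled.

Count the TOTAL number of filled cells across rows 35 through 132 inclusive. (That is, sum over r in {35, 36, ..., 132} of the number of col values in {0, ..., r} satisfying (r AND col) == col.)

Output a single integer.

r35=100011 pc3: +8 =8
r36=100100 pc2: +4 =12
r37=100101 pc3: +8 =20
r38=100110 pc3: +8 =28
r39=100111 pc4: +16 =44
r40=101000 pc2: +4 =48
r41=101001 pc3: +8 =56
r42=101010 pc3: +8 =64
r43=101011 pc4: +16 =80
r44=101100 pc3: +8 =88
r45=101101 pc4: +16 =104
r46=101110 pc4: +16 =120
r47=101111 pc5: +32 =152
r48=110000 pc2: +4 =156
r49=110001 pc3: +8 =164
r50=110010 pc3: +8 =172
r51=110011 pc4: +16 =188
r52=110100 pc3: +8 =196
r53=110101 pc4: +16 =212
r54=110110 pc4: +16 =228
r55=110111 pc5: +32 =260
r56=111000 pc3: +8 =268
r57=111001 pc4: +16 =284
r58=111010 pc4: +16 =300
r59=111011 pc5: +32 =332
r60=111100 pc4: +16 =348
r61=111101 pc5: +32 =380
r62=111110 pc5: +32 =412
r63=111111 pc6: +64 =476
r64=1000000 pc1: +2 =478
r65=1000001 pc2: +4 =482
r66=1000010 pc2: +4 =486
r67=1000011 pc3: +8 =494
r68=1000100 pc2: +4 =498
r69=1000101 pc3: +8 =506
r70=1000110 pc3: +8 =514
r71=1000111 pc4: +16 =530
r72=1001000 pc2: +4 =534
r73=1001001 pc3: +8 =542
r74=1001010 pc3: +8 =550
r75=1001011 pc4: +16 =566
r76=1001100 pc3: +8 =574
r77=1001101 pc4: +16 =590
r78=1001110 pc4: +16 =606
r79=1001111 pc5: +32 =638
r80=1010000 pc2: +4 =642
r81=1010001 pc3: +8 =650
r82=1010010 pc3: +8 =658
r83=1010011 pc4: +16 =674
r84=1010100 pc3: +8 =682
r85=1010101 pc4: +16 =698
r86=1010110 pc4: +16 =714
r87=1010111 pc5: +32 =746
r88=1011000 pc3: +8 =754
r89=1011001 pc4: +16 =770
r90=1011010 pc4: +16 =786
r91=1011011 pc5: +32 =818
r92=1011100 pc4: +16 =834
r93=1011101 pc5: +32 =866
r94=1011110 pc5: +32 =898
r95=1011111 pc6: +64 =962
r96=1100000 pc2: +4 =966
r97=1100001 pc3: +8 =974
r98=1100010 pc3: +8 =982
r99=1100011 pc4: +16 =998
r100=1100100 pc3: +8 =1006
r101=1100101 pc4: +16 =1022
r102=1100110 pc4: +16 =1038
r103=1100111 pc5: +32 =1070
r104=1101000 pc3: +8 =1078
r105=1101001 pc4: +16 =1094
r106=1101010 pc4: +16 =1110
r107=1101011 pc5: +32 =1142
r108=1101100 pc4: +16 =1158
r109=1101101 pc5: +32 =1190
r110=1101110 pc5: +32 =1222
r111=1101111 pc6: +64 =1286
r112=1110000 pc3: +8 =1294
r113=1110001 pc4: +16 =1310
r114=1110010 pc4: +16 =1326
r115=1110011 pc5: +32 =1358
r116=1110100 pc4: +16 =1374
r117=1110101 pc5: +32 =1406
r118=1110110 pc5: +32 =1438
r119=1110111 pc6: +64 =1502
r120=1111000 pc4: +16 =1518
r121=1111001 pc5: +32 =1550
r122=1111010 pc5: +32 =1582
r123=1111011 pc6: +64 =1646
r124=1111100 pc5: +32 =1678
r125=1111101 pc6: +64 =1742
r126=1111110 pc6: +64 =1806
r127=1111111 pc7: +128 =1934
r128=10000000 pc1: +2 =1936
r129=10000001 pc2: +4 =1940
r130=10000010 pc2: +4 =1944
r131=10000011 pc3: +8 =1952
r132=10000100 pc2: +4 =1956

Answer: 1956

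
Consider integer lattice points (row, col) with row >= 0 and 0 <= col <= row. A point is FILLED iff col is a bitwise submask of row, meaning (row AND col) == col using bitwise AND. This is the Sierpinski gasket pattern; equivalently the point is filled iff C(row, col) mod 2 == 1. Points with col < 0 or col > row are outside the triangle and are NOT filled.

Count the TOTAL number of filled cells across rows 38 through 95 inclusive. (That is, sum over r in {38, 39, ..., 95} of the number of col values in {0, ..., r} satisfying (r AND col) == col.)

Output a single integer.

Answer: 942

Derivation:
r38=100110 pc3: +8 =8
r39=100111 pc4: +16 =24
r40=101000 pc2: +4 =28
r41=101001 pc3: +8 =36
r42=101010 pc3: +8 =44
r43=101011 pc4: +16 =60
r44=101100 pc3: +8 =68
r45=101101 pc4: +16 =84
r46=101110 pc4: +16 =100
r47=101111 pc5: +32 =132
r48=110000 pc2: +4 =136
r49=110001 pc3: +8 =144
r50=110010 pc3: +8 =152
r51=110011 pc4: +16 =168
r52=110100 pc3: +8 =176
r53=110101 pc4: +16 =192
r54=110110 pc4: +16 =208
r55=110111 pc5: +32 =240
r56=111000 pc3: +8 =248
r57=111001 pc4: +16 =264
r58=111010 pc4: +16 =280
r59=111011 pc5: +32 =312
r60=111100 pc4: +16 =328
r61=111101 pc5: +32 =360
r62=111110 pc5: +32 =392
r63=111111 pc6: +64 =456
r64=1000000 pc1: +2 =458
r65=1000001 pc2: +4 =462
r66=1000010 pc2: +4 =466
r67=1000011 pc3: +8 =474
r68=1000100 pc2: +4 =478
r69=1000101 pc3: +8 =486
r70=1000110 pc3: +8 =494
r71=1000111 pc4: +16 =510
r72=1001000 pc2: +4 =514
r73=1001001 pc3: +8 =522
r74=1001010 pc3: +8 =530
r75=1001011 pc4: +16 =546
r76=1001100 pc3: +8 =554
r77=1001101 pc4: +16 =570
r78=1001110 pc4: +16 =586
r79=1001111 pc5: +32 =618
r80=1010000 pc2: +4 =622
r81=1010001 pc3: +8 =630
r82=1010010 pc3: +8 =638
r83=1010011 pc4: +16 =654
r84=1010100 pc3: +8 =662
r85=1010101 pc4: +16 =678
r86=1010110 pc4: +16 =694
r87=1010111 pc5: +32 =726
r88=1011000 pc3: +8 =734
r89=1011001 pc4: +16 =750
r90=1011010 pc4: +16 =766
r91=1011011 pc5: +32 =798
r92=1011100 pc4: +16 =814
r93=1011101 pc5: +32 =846
r94=1011110 pc5: +32 =878
r95=1011111 pc6: +64 =942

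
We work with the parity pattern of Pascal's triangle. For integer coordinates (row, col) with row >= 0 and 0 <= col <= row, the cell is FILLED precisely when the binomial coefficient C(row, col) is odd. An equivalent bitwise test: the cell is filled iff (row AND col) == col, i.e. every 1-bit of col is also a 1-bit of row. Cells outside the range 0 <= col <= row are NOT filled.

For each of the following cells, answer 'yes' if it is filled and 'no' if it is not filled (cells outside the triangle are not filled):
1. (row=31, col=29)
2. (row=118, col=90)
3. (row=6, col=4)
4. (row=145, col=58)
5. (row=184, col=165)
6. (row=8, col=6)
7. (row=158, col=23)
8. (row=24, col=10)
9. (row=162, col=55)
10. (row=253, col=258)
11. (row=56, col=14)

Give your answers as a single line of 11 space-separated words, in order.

(31,29): row=0b11111, col=0b11101, row AND col = 0b11101 = 29; 29 == 29 -> filled
(118,90): row=0b1110110, col=0b1011010, row AND col = 0b1010010 = 82; 82 != 90 -> empty
(6,4): row=0b110, col=0b100, row AND col = 0b100 = 4; 4 == 4 -> filled
(145,58): row=0b10010001, col=0b111010, row AND col = 0b10000 = 16; 16 != 58 -> empty
(184,165): row=0b10111000, col=0b10100101, row AND col = 0b10100000 = 160; 160 != 165 -> empty
(8,6): row=0b1000, col=0b110, row AND col = 0b0 = 0; 0 != 6 -> empty
(158,23): row=0b10011110, col=0b10111, row AND col = 0b10110 = 22; 22 != 23 -> empty
(24,10): row=0b11000, col=0b1010, row AND col = 0b1000 = 8; 8 != 10 -> empty
(162,55): row=0b10100010, col=0b110111, row AND col = 0b100010 = 34; 34 != 55 -> empty
(253,258): col outside [0, 253] -> not filled
(56,14): row=0b111000, col=0b1110, row AND col = 0b1000 = 8; 8 != 14 -> empty

Answer: yes no yes no no no no no no no no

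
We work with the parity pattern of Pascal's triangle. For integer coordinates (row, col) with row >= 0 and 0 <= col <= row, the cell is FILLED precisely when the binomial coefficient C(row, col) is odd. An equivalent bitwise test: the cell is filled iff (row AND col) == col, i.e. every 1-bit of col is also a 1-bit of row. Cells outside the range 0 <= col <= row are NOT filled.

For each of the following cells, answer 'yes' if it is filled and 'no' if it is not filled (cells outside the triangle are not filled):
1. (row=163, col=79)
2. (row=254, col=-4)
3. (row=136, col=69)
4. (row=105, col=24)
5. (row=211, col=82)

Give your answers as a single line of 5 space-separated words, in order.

Answer: no no no no yes

Derivation:
(163,79): row=0b10100011, col=0b1001111, row AND col = 0b11 = 3; 3 != 79 -> empty
(254,-4): col outside [0, 254] -> not filled
(136,69): row=0b10001000, col=0b1000101, row AND col = 0b0 = 0; 0 != 69 -> empty
(105,24): row=0b1101001, col=0b11000, row AND col = 0b1000 = 8; 8 != 24 -> empty
(211,82): row=0b11010011, col=0b1010010, row AND col = 0b1010010 = 82; 82 == 82 -> filled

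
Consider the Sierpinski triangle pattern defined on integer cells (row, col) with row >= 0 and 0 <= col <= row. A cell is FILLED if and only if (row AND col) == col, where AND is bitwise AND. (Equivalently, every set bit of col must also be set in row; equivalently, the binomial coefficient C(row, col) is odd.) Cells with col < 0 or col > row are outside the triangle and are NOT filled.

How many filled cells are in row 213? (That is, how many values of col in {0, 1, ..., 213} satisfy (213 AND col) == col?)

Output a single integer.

Answer: 32

Derivation:
213 in binary = 11010101
popcount(213) = number of 1-bits in 11010101 = 5
A col c satisfies (213 AND c) == c iff every set bit of c is also set in 213; each of the 5 set bits of 213 can independently be on or off in c.
count = 2^5 = 32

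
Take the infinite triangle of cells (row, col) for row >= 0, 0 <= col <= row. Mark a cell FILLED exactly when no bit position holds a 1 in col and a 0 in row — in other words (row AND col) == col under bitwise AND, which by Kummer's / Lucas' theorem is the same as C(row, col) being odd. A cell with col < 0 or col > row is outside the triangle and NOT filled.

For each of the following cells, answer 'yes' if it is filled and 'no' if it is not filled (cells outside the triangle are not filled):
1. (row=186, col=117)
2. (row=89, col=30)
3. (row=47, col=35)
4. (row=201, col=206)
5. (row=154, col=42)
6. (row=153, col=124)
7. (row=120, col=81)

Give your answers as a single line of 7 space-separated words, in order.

(186,117): row=0b10111010, col=0b1110101, row AND col = 0b110000 = 48; 48 != 117 -> empty
(89,30): row=0b1011001, col=0b11110, row AND col = 0b11000 = 24; 24 != 30 -> empty
(47,35): row=0b101111, col=0b100011, row AND col = 0b100011 = 35; 35 == 35 -> filled
(201,206): col outside [0, 201] -> not filled
(154,42): row=0b10011010, col=0b101010, row AND col = 0b1010 = 10; 10 != 42 -> empty
(153,124): row=0b10011001, col=0b1111100, row AND col = 0b11000 = 24; 24 != 124 -> empty
(120,81): row=0b1111000, col=0b1010001, row AND col = 0b1010000 = 80; 80 != 81 -> empty

Answer: no no yes no no no no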